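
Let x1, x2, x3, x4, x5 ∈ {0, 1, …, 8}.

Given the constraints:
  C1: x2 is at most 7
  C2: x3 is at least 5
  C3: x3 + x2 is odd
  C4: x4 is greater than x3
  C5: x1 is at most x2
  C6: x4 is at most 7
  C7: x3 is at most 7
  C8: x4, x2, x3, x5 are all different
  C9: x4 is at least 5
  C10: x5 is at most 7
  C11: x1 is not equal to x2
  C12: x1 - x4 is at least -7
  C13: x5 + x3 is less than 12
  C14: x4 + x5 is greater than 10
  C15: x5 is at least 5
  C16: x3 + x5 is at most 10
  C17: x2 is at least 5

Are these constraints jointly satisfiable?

Unsatisfiable

Constraints 1, 2, 6, 7, 9, 10, 15, and 17 confine each of x4, x2, x3, x5 to the 3 values {5, …, 7}.
Constraint 8 requires all 4 of them to be distinct, but only 3 values are available — impossible by the pigeonhole principle.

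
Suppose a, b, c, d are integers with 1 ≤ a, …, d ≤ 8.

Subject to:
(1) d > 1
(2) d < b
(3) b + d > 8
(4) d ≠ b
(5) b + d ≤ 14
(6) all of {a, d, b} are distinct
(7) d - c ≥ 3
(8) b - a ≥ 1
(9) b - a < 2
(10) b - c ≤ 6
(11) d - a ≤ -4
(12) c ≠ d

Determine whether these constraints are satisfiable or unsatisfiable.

Unsatisfiable

Constraints 7, 8, 10, and 11 give a − d ≥ 4, d − c ≥ 3, c − b ≥ -6, b − a ≥ 1.
Adding all 4 inequalities: the left sides telescope to 0, and the right sides sum to 4 + 3 + (-6) + 1 = 2. So 0 ≥ 2, which is false.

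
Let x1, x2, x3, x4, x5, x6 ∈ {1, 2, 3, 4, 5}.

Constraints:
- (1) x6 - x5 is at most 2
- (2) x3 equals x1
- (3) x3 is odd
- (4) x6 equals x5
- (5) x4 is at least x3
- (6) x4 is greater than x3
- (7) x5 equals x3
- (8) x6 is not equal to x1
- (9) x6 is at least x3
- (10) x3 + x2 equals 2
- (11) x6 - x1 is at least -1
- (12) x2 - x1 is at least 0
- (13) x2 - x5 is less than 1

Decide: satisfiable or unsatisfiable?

Unsatisfiable

From constraints 2, 4, and 7, x6 = x5 = x3 = x1, so x6 = x1. But constraint 8 says x6 ≠ x1. Contradiction.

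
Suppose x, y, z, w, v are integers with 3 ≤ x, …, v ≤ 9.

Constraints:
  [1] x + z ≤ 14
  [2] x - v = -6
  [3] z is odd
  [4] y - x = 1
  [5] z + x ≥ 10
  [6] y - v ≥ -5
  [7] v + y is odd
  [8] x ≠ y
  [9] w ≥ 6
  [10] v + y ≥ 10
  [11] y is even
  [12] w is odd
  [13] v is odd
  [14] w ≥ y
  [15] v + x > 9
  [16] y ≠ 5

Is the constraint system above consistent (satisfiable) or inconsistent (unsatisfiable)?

Satisfiable

Try x = 3, y = 4, z = 9, w = 9, v = 9.
Check constraint 1: x + z = 12; constraint 2: x - v = -6; constraint 4: y - x = 1. The remaining constraints are straightforward to verify.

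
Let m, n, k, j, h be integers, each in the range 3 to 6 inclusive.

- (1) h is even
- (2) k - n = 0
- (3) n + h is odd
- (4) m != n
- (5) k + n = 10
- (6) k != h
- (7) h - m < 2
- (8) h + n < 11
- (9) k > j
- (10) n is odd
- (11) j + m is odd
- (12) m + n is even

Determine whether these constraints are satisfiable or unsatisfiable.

Satisfiable

One satisfying assignment is m = 3, n = 5, k = 5, j = 4, h = 4.
For the less obvious constraints — constraint 2: k - n = 0; constraint 5: k + n = 10; constraint 7: h - m = 1 — and the others hold by inspection.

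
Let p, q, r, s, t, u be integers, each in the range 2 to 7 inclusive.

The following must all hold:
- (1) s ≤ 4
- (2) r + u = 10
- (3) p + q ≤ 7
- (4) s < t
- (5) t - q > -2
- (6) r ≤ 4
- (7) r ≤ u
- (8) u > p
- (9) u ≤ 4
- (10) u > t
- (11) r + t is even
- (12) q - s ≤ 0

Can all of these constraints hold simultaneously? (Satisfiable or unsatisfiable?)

Unsatisfiable

From constraint 6: r ≤ 4. From constraint 9: u ≤ 4. Hence r + u ≤ 8. But constraint 2 requires r + u = 10, and 10 > 8. Contradiction.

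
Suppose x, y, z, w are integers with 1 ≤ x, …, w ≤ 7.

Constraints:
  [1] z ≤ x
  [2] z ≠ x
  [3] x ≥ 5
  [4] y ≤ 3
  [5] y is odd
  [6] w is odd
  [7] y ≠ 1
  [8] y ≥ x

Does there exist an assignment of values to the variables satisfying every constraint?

From constraints 3 and 8: y ≥ x and x ≥ 5, so y ≥ 5. From constraint 4: y ≤ 3. But 3 < 5, so no value of y works.

Unsatisfiable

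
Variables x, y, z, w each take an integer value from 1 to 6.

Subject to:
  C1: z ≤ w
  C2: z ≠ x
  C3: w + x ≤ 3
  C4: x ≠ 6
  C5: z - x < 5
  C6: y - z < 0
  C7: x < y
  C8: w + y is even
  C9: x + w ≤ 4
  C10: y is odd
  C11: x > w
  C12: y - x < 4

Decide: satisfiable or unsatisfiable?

Constraints 1, 6, 7, and 11 give x < y, y < z, z ≤ w, w < x. Chaining: x < y < z ≤ w < x, which forces x < x — impossible.

Unsatisfiable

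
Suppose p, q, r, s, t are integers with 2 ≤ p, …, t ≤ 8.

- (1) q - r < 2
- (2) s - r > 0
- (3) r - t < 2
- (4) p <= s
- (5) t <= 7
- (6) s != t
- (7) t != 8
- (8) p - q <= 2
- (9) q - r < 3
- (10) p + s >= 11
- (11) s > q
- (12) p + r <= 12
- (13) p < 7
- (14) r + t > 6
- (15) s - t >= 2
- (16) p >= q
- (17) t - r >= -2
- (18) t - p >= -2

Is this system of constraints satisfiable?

Satisfiable

Take p = 5, q = 5, r = 4, s = 6, t = 4. Then constraint 1: q - r = 1; constraint 2: s - r = 2; constraint 3: r - t = 0, and every other listed constraint is also met.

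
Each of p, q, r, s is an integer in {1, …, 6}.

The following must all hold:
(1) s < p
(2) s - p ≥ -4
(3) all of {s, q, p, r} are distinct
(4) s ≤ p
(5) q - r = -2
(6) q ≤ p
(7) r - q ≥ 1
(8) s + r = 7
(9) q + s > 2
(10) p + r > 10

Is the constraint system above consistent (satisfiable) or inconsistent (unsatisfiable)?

Satisfiable

Take p = 5, q = 4, r = 6, s = 1. Then constraint 2: s - p = -4; constraint 5: q - r = -2; constraint 7: r - q = 2, and every other listed constraint is also met.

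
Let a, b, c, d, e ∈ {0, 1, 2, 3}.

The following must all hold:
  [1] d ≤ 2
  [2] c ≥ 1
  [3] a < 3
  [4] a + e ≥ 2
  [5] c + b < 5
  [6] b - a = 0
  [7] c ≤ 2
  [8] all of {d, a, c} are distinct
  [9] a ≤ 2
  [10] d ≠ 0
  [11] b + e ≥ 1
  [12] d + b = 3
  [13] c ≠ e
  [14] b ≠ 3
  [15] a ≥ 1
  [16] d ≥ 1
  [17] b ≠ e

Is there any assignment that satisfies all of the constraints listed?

Unsatisfiable

Constraints 1, 2, 7, 9, 15, and 16 confine each of d, a, c to the 2 values {1, 2}.
Constraint 8 requires all 3 of them to be distinct, but only 2 values are available — impossible by the pigeonhole principle.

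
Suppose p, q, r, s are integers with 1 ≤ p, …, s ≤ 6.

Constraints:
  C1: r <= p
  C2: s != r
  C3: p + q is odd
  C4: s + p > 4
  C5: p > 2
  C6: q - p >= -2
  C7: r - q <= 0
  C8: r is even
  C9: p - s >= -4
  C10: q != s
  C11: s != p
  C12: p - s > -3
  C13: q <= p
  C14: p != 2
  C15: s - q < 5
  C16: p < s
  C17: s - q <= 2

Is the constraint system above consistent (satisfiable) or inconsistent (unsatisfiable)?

Satisfiable

The assignment p = 3, q = 2, r = 2, s = 4 works:
  constraint 4 holds since s + p = 7.
  constraint 6 holds since q - p = -1.
  constraint 7 holds since r - q = 0.
The rest check out directly.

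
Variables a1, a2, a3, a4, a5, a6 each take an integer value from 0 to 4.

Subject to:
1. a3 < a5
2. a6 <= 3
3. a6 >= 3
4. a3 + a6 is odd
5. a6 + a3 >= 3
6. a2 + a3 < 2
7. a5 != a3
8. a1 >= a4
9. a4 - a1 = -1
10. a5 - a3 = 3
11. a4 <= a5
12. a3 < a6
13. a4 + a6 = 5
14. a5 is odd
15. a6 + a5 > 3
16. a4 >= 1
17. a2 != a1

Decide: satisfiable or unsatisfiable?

Satisfiable

The assignment a1 = 3, a2 = 0, a3 = 0, a4 = 2, a5 = 3, a6 = 3 works:
  constraint 5 holds since a6 + a3 = 3.
  constraint 6 holds since a2 + a3 = 0.
The rest check out directly.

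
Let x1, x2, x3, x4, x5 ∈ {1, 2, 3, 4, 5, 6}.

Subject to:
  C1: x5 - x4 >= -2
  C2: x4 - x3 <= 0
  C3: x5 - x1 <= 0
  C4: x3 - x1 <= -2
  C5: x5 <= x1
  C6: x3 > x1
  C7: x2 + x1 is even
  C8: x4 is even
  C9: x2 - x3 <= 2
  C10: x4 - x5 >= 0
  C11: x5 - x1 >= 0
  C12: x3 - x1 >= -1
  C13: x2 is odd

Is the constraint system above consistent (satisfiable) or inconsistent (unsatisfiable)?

Constraints 2, 4, 10, and 11 give x1 − x3 ≥ 2, x3 − x4 ≥ 0, x4 − x5 ≥ 0, x5 − x1 ≥ 0.
Adding all 4 inequalities: the left sides telescope to 0, and the right sides sum to 2 + 0 + 0 + 0 = 2. So 0 ≥ 2, which is false.

Unsatisfiable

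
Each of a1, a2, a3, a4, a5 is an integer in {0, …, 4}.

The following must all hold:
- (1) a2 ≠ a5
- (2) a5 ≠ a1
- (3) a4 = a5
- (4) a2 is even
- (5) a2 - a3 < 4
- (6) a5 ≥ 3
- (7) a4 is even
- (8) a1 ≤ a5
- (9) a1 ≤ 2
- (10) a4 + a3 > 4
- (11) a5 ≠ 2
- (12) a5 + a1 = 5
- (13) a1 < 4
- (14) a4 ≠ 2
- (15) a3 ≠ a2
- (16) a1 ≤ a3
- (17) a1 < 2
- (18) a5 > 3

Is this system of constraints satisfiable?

Try a1 = 1, a2 = 2, a3 = 1, a4 = 4, a5 = 4.
Check constraint 5: a2 - a3 = 1; constraint 10: a4 + a3 = 5; constraint 12: a5 + a1 = 5. The remaining constraints are straightforward to verify.

Satisfiable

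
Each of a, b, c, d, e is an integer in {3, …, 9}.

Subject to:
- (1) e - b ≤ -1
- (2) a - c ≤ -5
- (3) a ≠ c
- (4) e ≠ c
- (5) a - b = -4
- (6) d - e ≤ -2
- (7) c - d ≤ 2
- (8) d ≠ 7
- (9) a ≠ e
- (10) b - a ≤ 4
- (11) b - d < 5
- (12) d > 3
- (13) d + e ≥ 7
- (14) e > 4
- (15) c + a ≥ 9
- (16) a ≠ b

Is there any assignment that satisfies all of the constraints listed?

Constraints 1, 2, 6, 7, and 10 give d − c ≥ -2, c − a ≥ 5, a − b ≥ -4, b − e ≥ 1, e − d ≥ 2.
Adding all 5 inequalities: the left sides telescope to 0, and the right sides sum to (-2) + 5 + (-4) + 1 + 2 = 2. So 0 ≥ 2, which is false.

Unsatisfiable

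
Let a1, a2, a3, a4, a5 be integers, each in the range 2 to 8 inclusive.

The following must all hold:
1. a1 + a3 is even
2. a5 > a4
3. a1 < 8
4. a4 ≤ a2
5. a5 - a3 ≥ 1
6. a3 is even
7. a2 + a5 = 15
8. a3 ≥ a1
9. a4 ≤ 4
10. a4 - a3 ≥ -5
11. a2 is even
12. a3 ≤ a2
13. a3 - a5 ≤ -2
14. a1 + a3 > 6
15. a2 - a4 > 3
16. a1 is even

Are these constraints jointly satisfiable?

One satisfying assignment is a1 = 4, a2 = 8, a3 = 4, a4 = 2, a5 = 7.
For the less obvious constraints — constraint 5: a5 - a3 = 3; constraint 7: a2 + a5 = 15 — and the others hold by inspection.

Satisfiable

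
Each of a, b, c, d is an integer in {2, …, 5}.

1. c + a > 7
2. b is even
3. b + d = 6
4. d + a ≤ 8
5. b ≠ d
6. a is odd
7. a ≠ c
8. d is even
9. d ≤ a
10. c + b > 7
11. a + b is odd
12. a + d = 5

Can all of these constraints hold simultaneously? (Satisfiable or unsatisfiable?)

The assignment a = 3, b = 4, c = 5, d = 2 works:
  constraint 1 holds since c + a = 8.
  constraint 3 holds since b + d = 6.
The rest check out directly.

Satisfiable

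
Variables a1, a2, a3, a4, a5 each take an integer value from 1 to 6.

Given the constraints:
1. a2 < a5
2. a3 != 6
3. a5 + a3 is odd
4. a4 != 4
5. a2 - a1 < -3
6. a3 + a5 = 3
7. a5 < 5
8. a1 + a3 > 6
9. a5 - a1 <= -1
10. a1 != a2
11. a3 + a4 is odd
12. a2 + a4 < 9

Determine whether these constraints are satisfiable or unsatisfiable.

One satisfying assignment is a1 = 6, a2 = 1, a3 = 1, a4 = 6, a5 = 2.
For the less obvious constraints — constraint 5: a2 - a1 = -5; constraint 6: a3 + a5 = 3 — and the others hold by inspection.

Satisfiable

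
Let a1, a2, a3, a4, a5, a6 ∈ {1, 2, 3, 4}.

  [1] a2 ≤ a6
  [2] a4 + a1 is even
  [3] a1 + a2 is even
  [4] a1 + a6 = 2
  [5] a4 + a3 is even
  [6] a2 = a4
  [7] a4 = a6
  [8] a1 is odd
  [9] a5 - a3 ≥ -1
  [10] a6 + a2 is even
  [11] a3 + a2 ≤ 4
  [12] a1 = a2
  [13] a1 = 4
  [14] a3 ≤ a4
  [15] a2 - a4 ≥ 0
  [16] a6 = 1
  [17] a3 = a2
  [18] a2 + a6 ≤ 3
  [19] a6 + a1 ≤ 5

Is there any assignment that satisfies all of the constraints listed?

Constraint 13 fixes a1 = 4 and constraint 16 fixes a6 = 1. Constraints 6, 7, and 12 give a1 = a2 = a4 = a6, so a1 = a6. But 4 ≠ 1 — contradiction.

Unsatisfiable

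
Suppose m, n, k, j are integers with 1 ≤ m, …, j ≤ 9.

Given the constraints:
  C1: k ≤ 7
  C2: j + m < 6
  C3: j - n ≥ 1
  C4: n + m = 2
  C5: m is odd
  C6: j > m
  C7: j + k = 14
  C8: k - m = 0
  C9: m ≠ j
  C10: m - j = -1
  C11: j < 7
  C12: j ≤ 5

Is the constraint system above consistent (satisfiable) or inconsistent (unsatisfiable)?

Unsatisfiable

From constraint 12: j ≤ 5. From constraint 1: k ≤ 7. Hence j + k ≤ 12. But constraint 7 requires j + k = 14, and 14 > 12. Contradiction.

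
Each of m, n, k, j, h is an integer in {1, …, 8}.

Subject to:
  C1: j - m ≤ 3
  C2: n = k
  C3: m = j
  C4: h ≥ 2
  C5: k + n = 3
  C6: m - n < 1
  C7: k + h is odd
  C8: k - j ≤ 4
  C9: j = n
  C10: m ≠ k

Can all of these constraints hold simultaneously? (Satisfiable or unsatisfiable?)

Unsatisfiable

From constraints 2, 3, and 9, m = j = n = k, so m = k. But constraint 10 says m ≠ k. Contradiction.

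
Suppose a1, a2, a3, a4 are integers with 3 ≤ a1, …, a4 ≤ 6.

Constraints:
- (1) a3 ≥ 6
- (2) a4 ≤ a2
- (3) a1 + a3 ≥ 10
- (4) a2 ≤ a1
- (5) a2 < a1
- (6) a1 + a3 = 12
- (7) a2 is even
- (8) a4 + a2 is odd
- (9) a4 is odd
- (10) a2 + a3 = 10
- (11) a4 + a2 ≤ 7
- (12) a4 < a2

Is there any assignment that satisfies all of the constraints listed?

Satisfiable

The assignment a1 = 6, a2 = 4, a3 = 6, a4 = 3 works:
  constraint 3 holds since a1 + a3 = 12.
  constraint 6 holds since a1 + a3 = 12.
  constraint 10 holds since a2 + a3 = 10.
The rest check out directly.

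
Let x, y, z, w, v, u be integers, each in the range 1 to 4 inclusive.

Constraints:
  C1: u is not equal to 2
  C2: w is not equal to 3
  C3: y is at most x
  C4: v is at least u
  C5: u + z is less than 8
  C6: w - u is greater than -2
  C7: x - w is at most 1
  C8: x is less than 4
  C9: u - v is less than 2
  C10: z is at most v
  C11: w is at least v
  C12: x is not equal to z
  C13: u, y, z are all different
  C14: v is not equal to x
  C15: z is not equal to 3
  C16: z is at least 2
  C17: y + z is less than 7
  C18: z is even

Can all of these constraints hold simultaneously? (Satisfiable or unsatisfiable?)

Satisfiable

Try x = 3, y = 2, z = 4, w = 4, v = 4, u = 3.
Check constraint 5: u + z = 7; constraint 6: w - u = 1. The remaining constraints are straightforward to verify.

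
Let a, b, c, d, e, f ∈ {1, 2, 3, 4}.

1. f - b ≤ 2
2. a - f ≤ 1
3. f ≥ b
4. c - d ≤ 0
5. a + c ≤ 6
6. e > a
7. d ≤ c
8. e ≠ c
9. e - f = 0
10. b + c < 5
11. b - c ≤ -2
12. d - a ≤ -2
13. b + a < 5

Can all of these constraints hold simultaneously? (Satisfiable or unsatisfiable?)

Unsatisfiable

Constraints 1, 2, 4, 11, and 12 give b − f ≥ -2, f − a ≥ -1, a − d ≥ 2, d − c ≥ 0, c − b ≥ 2.
Adding all 5 inequalities: the left sides telescope to 0, and the right sides sum to (-2) + (-1) + 2 + 0 + 2 = 1. So 0 ≥ 1, which is false.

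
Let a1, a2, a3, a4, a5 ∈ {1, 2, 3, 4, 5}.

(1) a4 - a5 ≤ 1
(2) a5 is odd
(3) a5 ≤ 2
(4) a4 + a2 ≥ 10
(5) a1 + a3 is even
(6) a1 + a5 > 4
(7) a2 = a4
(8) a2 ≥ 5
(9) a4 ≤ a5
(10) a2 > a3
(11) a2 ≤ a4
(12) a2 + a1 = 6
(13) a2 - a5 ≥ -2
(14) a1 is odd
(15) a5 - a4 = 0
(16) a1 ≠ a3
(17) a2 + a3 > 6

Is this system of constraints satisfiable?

From constraints 8 and 11: a4 ≥ a2 and a2 ≥ 5, so a4 ≥ 5. From constraints 3 and 9: a4 ≤ a5 and a5 ≤ 2, so a4 ≤ 2. But 2 < 5, so no value of a4 works.

Unsatisfiable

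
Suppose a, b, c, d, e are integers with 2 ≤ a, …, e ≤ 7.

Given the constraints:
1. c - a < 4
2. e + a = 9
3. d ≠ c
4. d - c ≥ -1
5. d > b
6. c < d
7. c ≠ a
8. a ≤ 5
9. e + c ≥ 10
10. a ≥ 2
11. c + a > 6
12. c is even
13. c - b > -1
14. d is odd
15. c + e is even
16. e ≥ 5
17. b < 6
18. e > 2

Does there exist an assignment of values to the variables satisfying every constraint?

One satisfying assignment is a = 3, b = 5, c = 6, d = 7, e = 6.
For the less obvious constraints — constraint 1: c - a = 3; constraint 2: e + a = 9; constraint 4: d - c = 1 — and the others hold by inspection.

Satisfiable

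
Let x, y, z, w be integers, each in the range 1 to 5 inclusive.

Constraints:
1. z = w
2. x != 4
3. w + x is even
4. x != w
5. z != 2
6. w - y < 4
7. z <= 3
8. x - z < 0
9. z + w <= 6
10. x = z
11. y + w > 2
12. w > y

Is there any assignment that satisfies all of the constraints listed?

From constraints 1 and 10, x = z = w, so x = w. But constraint 4 says x ≠ w. Contradiction.

Unsatisfiable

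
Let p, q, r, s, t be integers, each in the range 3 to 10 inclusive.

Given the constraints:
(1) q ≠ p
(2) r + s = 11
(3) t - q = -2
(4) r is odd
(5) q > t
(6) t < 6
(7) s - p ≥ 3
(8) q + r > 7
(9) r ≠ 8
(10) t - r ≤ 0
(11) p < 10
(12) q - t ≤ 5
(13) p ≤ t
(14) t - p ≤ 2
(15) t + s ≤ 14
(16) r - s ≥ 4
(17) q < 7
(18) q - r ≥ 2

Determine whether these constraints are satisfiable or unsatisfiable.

Constraints 7, 12, 14, 16, and 18 give p − t ≥ -2, t − q ≥ -5, q − r ≥ 2, r − s ≥ 4, s − p ≥ 3.
Adding all 5 inequalities: the left sides telescope to 0, and the right sides sum to (-2) + (-5) + 2 + 4 + 3 = 2. So 0 ≥ 2, which is false.

Unsatisfiable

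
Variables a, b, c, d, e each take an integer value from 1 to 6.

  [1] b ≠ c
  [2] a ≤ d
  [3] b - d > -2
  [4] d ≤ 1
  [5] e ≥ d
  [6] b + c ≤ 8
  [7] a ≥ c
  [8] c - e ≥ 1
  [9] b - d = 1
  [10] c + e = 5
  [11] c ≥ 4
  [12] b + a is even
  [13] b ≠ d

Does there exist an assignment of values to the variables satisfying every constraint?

Unsatisfiable

From constraints 7 and 11: a ≥ c and c ≥ 4, so a ≥ 4. From constraints 2 and 4: a ≤ d and d ≤ 1, so a ≤ 1. But 1 < 4, so no value of a works.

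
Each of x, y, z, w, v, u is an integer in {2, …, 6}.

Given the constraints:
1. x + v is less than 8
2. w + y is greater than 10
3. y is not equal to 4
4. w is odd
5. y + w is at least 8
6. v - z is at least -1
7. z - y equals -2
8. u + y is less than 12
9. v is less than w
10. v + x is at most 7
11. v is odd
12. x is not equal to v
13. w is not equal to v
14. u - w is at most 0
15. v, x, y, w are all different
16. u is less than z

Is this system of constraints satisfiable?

Satisfiable

One satisfying assignment is x = 2, y = 6, z = 4, w = 5, v = 3, u = 3.
For the less obvious constraints — constraint 1: x + v = 5; constraint 2: w + y = 11; constraint 5: y + w = 11 — and the others hold by inspection.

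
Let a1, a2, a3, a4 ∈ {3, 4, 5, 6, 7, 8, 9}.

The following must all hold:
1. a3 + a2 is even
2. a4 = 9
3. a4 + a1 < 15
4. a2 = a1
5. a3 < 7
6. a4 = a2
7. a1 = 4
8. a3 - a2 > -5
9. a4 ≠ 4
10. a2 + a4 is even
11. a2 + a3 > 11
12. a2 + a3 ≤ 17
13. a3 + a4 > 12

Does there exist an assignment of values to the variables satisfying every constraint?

Constraint 2 fixes a4 = 9 and constraint 7 fixes a1 = 4. Constraints 4 and 6 give a4 = a2 = a1, so a4 = a1. But 9 ≠ 4 — contradiction.

Unsatisfiable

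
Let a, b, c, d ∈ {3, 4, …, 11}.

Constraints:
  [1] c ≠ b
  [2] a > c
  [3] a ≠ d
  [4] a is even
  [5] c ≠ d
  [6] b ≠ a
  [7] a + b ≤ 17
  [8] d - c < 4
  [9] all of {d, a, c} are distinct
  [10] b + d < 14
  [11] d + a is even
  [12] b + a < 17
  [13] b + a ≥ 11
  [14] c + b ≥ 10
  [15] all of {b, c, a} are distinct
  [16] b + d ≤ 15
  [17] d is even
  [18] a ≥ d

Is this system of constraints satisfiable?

Satisfiable

Try a = 8, b = 6, c = 4, d = 6.
Check constraint 7: a + b = 14; constraint 8: d - c = 2. The remaining constraints are straightforward to verify.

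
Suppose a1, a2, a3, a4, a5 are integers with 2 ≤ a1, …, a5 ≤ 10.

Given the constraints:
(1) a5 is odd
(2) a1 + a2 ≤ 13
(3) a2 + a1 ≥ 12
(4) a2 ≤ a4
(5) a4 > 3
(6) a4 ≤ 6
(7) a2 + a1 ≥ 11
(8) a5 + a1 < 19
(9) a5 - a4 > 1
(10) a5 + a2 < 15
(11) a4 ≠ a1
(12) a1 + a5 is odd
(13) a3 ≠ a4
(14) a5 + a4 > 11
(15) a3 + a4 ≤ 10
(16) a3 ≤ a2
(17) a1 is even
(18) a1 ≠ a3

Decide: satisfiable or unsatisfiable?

Satisfiable

One satisfying assignment is a1 = 8, a2 = 4, a3 = 2, a4 = 5, a5 = 9.
For the less obvious constraints — constraint 2: a1 + a2 = 12; constraint 3: a2 + a1 = 12; constraint 7: a2 + a1 = 12 — and the others hold by inspection.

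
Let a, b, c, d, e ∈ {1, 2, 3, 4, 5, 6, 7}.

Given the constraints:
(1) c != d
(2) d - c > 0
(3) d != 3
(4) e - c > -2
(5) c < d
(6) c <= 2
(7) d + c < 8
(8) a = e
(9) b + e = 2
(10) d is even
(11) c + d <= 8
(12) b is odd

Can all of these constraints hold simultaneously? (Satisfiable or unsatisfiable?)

One satisfying assignment is a = 1, b = 1, c = 1, d = 4, e = 1.
For the less obvious constraints — constraint 2: d - c = 3; constraint 4: e - c = 0; constraint 7: d + c = 5 — and the others hold by inspection.

Satisfiable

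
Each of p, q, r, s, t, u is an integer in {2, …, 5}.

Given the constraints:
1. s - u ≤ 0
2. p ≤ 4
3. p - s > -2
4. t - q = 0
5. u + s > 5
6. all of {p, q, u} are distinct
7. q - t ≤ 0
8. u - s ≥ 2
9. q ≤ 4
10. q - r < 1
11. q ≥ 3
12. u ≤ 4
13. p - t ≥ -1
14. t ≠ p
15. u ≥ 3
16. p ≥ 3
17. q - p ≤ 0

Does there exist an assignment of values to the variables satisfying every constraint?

Constraints 2, 9, 11, 12, 15, and 16 confine each of p, q, u to the 2 values {3, 4}.
Constraint 6 requires all 3 of them to be distinct, but only 2 values are available — impossible by the pigeonhole principle.

Unsatisfiable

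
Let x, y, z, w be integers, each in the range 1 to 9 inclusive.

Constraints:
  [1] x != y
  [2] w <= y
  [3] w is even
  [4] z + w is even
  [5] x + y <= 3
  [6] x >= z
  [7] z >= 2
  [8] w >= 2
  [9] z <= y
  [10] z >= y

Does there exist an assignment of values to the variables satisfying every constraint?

Unsatisfiable

From constraints 6 and 7: x ≥ z ≥ 2. From constraints 2 and 8: y ≥ w ≥ 2. Hence x + y ≥ 4. But constraint 5 requires x + y ≤ 3, and 3 < 4. Contradiction.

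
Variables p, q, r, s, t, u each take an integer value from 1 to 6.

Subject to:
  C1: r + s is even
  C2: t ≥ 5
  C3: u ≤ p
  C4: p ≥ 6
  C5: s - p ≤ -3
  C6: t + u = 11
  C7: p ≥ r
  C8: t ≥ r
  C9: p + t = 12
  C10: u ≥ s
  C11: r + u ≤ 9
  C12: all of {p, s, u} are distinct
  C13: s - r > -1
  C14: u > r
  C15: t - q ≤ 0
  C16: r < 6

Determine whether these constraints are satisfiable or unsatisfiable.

Satisfiable

Setting (p, q, r, s, t, u) = (6, 6, 2, 2, 6, 5) satisfies everything: constraint 5: s - p = -4; constraint 6: t + u = 11, and the others follow.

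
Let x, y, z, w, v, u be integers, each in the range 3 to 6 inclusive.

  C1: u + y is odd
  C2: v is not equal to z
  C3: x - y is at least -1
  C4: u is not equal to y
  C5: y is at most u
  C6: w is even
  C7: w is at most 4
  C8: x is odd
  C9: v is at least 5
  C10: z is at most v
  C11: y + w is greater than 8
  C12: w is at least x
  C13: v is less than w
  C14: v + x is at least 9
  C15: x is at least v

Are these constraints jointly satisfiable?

Unsatisfiable

From constraints 9 and 15: x ≥ v and v ≥ 5, so x ≥ 5. From constraints 7 and 12: x ≤ w and w ≤ 4, so x ≤ 4. But 4 < 5, so no value of x works.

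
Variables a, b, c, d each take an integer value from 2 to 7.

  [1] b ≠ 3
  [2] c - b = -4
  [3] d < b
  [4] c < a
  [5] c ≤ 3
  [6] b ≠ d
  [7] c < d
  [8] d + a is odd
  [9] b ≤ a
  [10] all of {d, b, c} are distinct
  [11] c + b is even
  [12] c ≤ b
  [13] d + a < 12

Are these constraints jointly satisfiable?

Try a = 7, b = 6, c = 2, d = 4.
Check constraint 2: c - b = -4; constraint 13: d + a = 11. The remaining constraints are straightforward to verify.

Satisfiable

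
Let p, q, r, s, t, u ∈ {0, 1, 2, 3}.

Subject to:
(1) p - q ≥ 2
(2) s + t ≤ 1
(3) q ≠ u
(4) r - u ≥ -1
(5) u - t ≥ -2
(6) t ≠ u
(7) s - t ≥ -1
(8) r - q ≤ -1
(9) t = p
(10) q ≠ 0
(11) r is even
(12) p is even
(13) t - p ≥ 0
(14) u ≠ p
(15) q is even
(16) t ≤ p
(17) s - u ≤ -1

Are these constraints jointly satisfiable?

Constraints 1, 4, 7, 8, 13, and 17 give p − q ≥ 2, q − r ≥ 1, r − u ≥ -1, u − s ≥ 1, s − t ≥ -1, t − p ≥ 0.
Adding all 6 inequalities: the left sides telescope to 0, and the right sides sum to 2 + 1 + (-1) + 1 + (-1) + 0 = 2. So 0 ≥ 2, which is false.

Unsatisfiable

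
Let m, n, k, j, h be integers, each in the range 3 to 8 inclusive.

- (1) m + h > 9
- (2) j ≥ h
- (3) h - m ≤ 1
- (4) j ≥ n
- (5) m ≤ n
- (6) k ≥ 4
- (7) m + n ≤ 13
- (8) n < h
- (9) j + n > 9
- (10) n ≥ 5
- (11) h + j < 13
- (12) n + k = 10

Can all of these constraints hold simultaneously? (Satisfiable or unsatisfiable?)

Satisfiable

One satisfying assignment is m = 5, n = 5, k = 5, j = 6, h = 6.
For the less obvious constraints — constraint 1: m + h = 11; constraint 3: h - m = 1; constraint 7: m + n = 10 — and the others hold by inspection.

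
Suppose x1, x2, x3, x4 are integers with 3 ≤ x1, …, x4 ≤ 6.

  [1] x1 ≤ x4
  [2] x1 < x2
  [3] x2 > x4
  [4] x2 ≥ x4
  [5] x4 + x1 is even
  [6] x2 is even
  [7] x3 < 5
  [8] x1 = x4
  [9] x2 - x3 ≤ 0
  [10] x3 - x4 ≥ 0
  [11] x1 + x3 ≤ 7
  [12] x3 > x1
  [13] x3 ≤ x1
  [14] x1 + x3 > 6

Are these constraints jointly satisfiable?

Unsatisfiable

Constraints 2, 9, and 13 give x3 ≤ x1, x1 < x2, x2 ≤ x3. Chaining: x3 ≤ x1 < x2 ≤ x3, which forces x3 < x3 — impossible.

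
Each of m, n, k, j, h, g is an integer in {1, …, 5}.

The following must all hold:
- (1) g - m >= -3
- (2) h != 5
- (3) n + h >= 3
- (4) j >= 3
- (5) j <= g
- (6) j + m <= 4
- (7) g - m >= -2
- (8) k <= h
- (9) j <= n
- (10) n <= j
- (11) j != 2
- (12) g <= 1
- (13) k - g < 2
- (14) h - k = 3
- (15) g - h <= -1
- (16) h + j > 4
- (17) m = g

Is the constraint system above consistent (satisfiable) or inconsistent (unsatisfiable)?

Unsatisfiable

From constraint 4: j ≥ 3. From constraints 5 and 12: j ≤ g and g ≤ 1, so j ≤ 1. But 1 < 3, so no value of j works.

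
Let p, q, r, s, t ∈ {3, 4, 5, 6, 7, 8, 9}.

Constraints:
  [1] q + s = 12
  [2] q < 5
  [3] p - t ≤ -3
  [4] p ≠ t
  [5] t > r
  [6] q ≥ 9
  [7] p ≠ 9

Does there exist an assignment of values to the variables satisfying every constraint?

Unsatisfiable

From constraint 6: q ≥ 9. From constraint 2: q ≤ 4. But 4 < 9, so no value of q works.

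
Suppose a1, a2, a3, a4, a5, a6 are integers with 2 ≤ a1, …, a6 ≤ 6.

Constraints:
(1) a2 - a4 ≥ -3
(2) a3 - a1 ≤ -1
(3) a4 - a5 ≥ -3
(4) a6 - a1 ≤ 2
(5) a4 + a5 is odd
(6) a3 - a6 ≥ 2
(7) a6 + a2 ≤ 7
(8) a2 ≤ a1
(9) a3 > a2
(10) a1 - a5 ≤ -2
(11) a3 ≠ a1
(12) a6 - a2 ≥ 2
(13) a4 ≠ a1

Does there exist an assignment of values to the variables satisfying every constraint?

Unsatisfiable

Constraints 1, 2, 3, 6, 10, and 12 give a3 − a6 ≥ 2, a6 − a2 ≥ 2, a2 − a4 ≥ -3, a4 − a5 ≥ -3, a5 − a1 ≥ 2, a1 − a3 ≥ 1.
Adding all 6 inequalities: the left sides telescope to 0, and the right sides sum to 2 + 2 + (-3) + (-3) + 2 + 1 = 1. So 0 ≥ 1, which is false.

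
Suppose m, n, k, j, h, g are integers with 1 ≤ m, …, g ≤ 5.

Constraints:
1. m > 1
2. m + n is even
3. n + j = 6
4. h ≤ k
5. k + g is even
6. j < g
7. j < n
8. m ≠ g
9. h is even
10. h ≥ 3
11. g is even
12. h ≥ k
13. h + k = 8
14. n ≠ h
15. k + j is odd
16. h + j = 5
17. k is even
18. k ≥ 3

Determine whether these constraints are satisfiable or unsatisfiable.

Try m = 5, n = 5, k = 4, j = 1, h = 4, g = 2.
Check constraint 3: n + j = 6; constraint 13: h + k = 8; constraint 16: h + j = 5. The remaining constraints are straightforward to verify.

Satisfiable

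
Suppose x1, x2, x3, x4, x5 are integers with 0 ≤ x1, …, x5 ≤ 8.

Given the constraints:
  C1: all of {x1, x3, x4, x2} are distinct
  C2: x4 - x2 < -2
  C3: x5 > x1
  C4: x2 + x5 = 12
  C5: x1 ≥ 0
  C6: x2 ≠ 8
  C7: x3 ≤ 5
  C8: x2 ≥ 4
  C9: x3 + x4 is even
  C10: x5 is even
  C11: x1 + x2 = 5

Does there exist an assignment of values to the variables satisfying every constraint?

Satisfiable

Take x1 = 1, x2 = 4, x3 = 2, x4 = 0, x5 = 8. Then constraint 2: x4 - x2 = -4; constraint 4: x2 + x5 = 12, and every other listed constraint is also met.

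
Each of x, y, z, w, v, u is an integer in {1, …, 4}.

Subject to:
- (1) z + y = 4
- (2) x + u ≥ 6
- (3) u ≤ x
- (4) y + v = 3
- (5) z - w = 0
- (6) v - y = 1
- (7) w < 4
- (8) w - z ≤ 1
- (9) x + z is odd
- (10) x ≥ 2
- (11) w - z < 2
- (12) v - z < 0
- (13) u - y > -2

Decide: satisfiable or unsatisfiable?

Try x = 4, y = 1, z = 3, w = 3, v = 2, u = 2.
Check constraint 1: z + y = 4; constraint 2: x + u = 6. The remaining constraints are straightforward to verify.

Satisfiable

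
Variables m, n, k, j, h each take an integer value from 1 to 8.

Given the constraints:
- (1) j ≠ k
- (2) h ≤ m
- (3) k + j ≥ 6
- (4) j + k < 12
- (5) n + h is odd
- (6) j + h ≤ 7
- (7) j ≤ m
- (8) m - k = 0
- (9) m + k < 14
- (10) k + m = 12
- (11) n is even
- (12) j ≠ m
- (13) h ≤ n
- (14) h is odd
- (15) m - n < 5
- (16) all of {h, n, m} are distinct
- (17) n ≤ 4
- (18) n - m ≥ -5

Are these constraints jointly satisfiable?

Setting (m, n, k, j, h) = (6, 2, 6, 3, 1) satisfies everything: constraint 3: k + j = 9; constraint 4: j + k = 9, and the others follow.

Satisfiable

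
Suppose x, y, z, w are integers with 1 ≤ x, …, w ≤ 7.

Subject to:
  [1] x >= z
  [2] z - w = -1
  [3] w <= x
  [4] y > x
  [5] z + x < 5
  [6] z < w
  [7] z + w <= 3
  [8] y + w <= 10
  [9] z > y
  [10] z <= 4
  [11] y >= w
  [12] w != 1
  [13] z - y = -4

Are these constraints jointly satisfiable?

Constraints 3, 4, 6, and 9 give z < w, w ≤ x, x < y, y < z. Chaining: z < w ≤ x < y < z, which forces z < z — impossible.

Unsatisfiable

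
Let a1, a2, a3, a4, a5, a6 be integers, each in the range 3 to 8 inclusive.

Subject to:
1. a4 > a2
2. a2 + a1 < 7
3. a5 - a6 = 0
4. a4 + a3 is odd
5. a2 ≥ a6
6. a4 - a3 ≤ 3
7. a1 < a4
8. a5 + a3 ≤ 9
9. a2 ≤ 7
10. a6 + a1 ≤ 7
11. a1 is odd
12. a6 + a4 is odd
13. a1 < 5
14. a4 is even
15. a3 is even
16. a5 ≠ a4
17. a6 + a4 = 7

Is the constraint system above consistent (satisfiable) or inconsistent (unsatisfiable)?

Unsatisfiable

Constraint 14 makes a4 even and constraint 15 makes a3 even, so a4 + a3 must be even. Constraint 4 says a4 + a3 is odd — contradiction.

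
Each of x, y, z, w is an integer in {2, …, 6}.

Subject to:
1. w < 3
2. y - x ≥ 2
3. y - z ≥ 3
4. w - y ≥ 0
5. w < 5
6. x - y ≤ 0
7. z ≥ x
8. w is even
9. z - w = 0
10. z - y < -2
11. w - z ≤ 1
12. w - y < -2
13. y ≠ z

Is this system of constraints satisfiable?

Unsatisfiable

Constraints 3, 4, and 11 give z − w ≥ -1, w − y ≥ 0, y − z ≥ 3.
Adding all 3 inequalities: the left sides telescope to 0, and the right sides sum to (-1) + 0 + 3 = 2. So 0 ≥ 2, which is false.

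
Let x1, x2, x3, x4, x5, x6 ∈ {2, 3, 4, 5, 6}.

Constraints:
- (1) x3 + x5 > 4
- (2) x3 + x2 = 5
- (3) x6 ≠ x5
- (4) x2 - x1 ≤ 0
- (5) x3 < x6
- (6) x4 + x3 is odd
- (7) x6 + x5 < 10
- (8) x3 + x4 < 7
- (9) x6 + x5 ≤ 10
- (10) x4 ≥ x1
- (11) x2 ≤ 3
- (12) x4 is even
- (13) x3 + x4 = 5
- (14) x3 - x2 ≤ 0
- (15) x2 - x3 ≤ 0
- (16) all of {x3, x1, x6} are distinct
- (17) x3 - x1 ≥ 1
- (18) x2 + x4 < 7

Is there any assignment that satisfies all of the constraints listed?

Constraints 4, 14, and 17 give x1 − x2 ≥ 0, x2 − x3 ≥ 0, x3 − x1 ≥ 1.
Adding all 3 inequalities: the left sides telescope to 0, and the right sides sum to 0 + 0 + 1 = 1. So 0 ≥ 1, which is false.

Unsatisfiable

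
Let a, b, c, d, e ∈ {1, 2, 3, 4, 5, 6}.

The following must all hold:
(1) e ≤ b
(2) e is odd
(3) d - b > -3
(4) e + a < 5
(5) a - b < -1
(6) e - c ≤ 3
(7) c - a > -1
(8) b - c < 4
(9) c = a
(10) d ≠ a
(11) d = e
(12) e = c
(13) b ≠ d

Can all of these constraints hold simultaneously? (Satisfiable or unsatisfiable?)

Unsatisfiable

From constraints 9, 11, and 12, d = e = c = a, so d = a. But constraint 10 says d ≠ a. Contradiction.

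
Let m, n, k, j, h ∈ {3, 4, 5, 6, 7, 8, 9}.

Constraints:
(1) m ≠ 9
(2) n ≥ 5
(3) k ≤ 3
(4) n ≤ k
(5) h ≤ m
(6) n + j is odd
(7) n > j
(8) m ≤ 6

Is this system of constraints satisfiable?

From constraint 2: n ≥ 5. From constraints 3 and 4: n ≤ k and k ≤ 3, so n ≤ 3. But 3 < 5, so no value of n works.

Unsatisfiable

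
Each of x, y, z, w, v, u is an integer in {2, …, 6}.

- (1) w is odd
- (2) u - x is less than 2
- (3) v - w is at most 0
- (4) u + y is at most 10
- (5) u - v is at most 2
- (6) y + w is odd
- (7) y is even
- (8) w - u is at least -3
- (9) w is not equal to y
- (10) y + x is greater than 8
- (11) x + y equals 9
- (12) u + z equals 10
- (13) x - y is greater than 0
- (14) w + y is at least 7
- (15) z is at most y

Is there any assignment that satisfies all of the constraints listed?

Setting (x, y, z, w, v, u) = (5, 4, 4, 5, 4, 6) satisfies everything: constraint 2: u - x = 1; constraint 3: v - w = -1; constraint 4: u + y = 10, and the others follow.

Satisfiable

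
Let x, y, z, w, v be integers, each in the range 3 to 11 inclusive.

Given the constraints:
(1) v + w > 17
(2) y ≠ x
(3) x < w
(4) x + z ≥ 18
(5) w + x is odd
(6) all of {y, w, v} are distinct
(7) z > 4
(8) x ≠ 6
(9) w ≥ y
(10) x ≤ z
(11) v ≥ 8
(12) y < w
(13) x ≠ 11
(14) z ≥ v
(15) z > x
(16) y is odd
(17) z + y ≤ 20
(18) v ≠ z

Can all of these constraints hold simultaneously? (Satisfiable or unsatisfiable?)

Satisfiable

Setting (x, y, z, w, v) = (8, 9, 11, 11, 8) satisfies everything: constraint 1: v + w = 19; constraint 4: x + z = 19; constraint 17: z + y = 20, and the others follow.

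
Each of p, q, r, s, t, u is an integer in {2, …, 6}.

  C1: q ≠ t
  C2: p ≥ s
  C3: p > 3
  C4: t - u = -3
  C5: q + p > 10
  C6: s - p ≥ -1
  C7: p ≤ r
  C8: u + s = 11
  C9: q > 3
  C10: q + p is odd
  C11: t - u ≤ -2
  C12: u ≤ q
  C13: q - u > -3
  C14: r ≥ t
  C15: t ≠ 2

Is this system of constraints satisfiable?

The assignment p = 5, q = 6, r = 5, s = 5, t = 3, u = 6 works:
  constraint 4 holds since t - u = -3.
  constraint 5 holds since q + p = 11.
The rest check out directly.

Satisfiable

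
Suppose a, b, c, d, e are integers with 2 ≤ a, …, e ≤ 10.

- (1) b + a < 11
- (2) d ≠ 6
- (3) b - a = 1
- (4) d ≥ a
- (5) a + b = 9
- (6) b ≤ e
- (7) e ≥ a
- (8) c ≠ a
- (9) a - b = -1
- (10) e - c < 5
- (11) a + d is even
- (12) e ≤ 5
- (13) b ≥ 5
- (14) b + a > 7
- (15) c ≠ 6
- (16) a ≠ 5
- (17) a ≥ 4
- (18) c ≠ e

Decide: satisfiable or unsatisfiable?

Satisfiable

Take a = 4, b = 5, c = 2, d = 4, e = 5. Then constraint 1: b + a = 9; constraint 3: b - a = 1, and every other listed constraint is also met.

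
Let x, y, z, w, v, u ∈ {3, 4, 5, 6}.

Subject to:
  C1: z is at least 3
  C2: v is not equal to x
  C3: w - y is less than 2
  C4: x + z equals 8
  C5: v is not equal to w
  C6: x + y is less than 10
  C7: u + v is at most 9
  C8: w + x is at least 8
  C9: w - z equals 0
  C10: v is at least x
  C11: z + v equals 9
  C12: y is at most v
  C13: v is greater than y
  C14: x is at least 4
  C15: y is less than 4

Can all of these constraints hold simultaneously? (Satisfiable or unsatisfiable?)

The assignment x = 5, y = 3, z = 3, w = 3, v = 6, u = 3 works:
  constraint 3 holds since w - y = 0.
  constraint 4 holds since x + z = 8.
  constraint 6 holds since x + y = 8.
The rest check out directly.

Satisfiable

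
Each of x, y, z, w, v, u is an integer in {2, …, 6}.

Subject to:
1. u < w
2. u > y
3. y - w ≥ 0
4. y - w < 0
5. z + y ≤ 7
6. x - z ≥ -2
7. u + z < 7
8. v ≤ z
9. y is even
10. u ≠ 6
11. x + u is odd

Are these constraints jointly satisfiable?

Constraints 1, 2, and 3 give u < w, w ≤ y, y < u. Chaining: u < w ≤ y < u, which forces u < u — impossible.

Unsatisfiable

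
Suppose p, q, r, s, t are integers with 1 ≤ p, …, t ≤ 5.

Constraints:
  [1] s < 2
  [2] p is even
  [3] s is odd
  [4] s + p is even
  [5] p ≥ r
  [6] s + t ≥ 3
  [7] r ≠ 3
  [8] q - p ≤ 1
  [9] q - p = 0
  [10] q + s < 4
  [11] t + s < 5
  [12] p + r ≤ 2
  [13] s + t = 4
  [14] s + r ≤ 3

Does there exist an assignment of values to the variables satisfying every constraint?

Unsatisfiable

Constraint 3 makes s odd and constraint 2 makes p even, so s + p must be odd. Constraint 4 says s + p is even — contradiction.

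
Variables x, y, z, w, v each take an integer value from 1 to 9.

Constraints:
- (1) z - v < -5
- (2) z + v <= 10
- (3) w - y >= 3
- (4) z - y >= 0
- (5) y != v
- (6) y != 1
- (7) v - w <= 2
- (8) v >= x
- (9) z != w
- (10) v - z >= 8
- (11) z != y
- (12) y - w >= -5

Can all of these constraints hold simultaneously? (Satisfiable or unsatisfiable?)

Unsatisfiable

Constraints 4, 7, 10, and 12 give z − y ≥ 0, y − w ≥ -5, w − v ≥ -2, v − z ≥ 8.
Adding all 4 inequalities: the left sides telescope to 0, and the right sides sum to 0 + (-5) + (-2) + 8 = 1. So 0 ≥ 1, which is false.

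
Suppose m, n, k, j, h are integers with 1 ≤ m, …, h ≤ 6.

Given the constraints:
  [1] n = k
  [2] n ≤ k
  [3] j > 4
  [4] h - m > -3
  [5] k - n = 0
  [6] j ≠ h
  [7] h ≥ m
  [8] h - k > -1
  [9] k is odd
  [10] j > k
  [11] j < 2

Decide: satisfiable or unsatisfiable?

Unsatisfiable

From constraint 3: j ≥ 5. From constraint 11: j ≤ 1. But 1 < 5, so no value of j works.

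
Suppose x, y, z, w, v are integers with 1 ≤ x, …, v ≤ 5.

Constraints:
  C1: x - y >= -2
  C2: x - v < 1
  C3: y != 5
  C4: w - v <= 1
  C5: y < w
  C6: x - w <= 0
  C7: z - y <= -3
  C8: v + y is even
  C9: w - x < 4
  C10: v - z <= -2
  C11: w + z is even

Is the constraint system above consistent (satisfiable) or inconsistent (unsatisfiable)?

Constraints 1, 4, 6, 7, and 10 give z − v ≥ 2, v − w ≥ -1, w − x ≥ 0, x − y ≥ -2, y − z ≥ 3.
Adding all 5 inequalities: the left sides telescope to 0, and the right sides sum to 2 + (-1) + 0 + (-2) + 3 = 2. So 0 ≥ 2, which is false.

Unsatisfiable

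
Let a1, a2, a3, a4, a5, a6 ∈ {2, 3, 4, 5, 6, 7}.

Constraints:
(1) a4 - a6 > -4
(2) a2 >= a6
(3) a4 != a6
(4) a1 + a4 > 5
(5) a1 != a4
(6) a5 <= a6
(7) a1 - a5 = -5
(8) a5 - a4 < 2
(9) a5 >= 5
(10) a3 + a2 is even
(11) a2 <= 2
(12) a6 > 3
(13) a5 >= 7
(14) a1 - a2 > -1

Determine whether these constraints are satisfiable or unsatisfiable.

From constraints 6 and 13: a6 ≥ a5 and a5 ≥ 7, so a6 ≥ 7. From constraints 2 and 11: a6 ≤ a2 and a2 ≤ 2, so a6 ≤ 2. But 2 < 7, so no value of a6 works.

Unsatisfiable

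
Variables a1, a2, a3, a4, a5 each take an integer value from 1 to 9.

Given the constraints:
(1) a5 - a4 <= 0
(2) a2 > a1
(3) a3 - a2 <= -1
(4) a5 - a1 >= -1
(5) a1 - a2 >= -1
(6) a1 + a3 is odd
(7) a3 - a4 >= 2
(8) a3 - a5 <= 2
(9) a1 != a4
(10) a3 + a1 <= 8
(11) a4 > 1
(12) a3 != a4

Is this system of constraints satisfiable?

Unsatisfiable

Constraints 1, 3, 4, 5, and 7 give a4 − a5 ≥ 0, a5 − a1 ≥ -1, a1 − a2 ≥ -1, a2 − a3 ≥ 1, a3 − a4 ≥ 2.
Adding all 5 inequalities: the left sides telescope to 0, and the right sides sum to 0 + (-1) + (-1) + 1 + 2 = 1. So 0 ≥ 1, which is false.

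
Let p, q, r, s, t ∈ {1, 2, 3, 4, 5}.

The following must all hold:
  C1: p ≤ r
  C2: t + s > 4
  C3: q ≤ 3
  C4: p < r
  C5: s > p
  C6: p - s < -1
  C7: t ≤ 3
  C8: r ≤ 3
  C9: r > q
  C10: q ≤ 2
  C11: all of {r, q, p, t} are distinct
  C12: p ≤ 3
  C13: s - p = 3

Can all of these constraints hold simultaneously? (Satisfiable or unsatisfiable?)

Constraints 3, 7, 8, and 12 confine each of r, q, p, t to the 3 values {1, …, 3} (the domain already gives each ≥ 1).
Constraint 11 requires all 4 of them to be distinct, but only 3 values are available — impossible by the pigeonhole principle.

Unsatisfiable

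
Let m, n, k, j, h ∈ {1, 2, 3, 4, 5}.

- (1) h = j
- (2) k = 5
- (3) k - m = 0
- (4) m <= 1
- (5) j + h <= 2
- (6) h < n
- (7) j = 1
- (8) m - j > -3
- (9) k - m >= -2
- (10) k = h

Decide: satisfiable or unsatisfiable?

Unsatisfiable

Constraint 2 fixes k = 5 and constraint 7 fixes j = 1. Constraints 1 and 10 give k = h = j, so k = j. But 5 ≠ 1 — contradiction.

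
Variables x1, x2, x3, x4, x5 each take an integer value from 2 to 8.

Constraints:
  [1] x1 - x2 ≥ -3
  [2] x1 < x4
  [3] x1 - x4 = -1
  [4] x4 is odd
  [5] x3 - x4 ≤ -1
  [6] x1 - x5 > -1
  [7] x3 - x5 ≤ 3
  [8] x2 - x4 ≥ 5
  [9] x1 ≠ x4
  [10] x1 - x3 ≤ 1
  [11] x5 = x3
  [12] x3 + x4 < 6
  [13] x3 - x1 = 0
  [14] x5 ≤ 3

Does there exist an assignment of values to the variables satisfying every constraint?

Constraints 1, 5, 8, and 10 give x2 − x4 ≥ 5, x4 − x3 ≥ 1, x3 − x1 ≥ -1, x1 − x2 ≥ -3.
Adding all 4 inequalities: the left sides telescope to 0, and the right sides sum to 5 + 1 + (-1) + (-3) = 2. So 0 ≥ 2, which is false.

Unsatisfiable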